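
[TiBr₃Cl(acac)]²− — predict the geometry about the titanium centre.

octahedral

Ligand charges: each bromide is −1; each chloride is −1; each acetylacetonate is −1. With an overall charge of −2 the titanium centre must be in the +3 oxidation state.
Ti sits in group 4, so the d-electron count is 4 − 3 = 1.
Counting donor atoms: 3×bromide (monodentate) → 3 donors; 1×chloride (monodentate) → 1 donor; 1×acetylacetonate (bidentate) → 2 donors. Coordination number = 6.
Six donors around a single metal centre give an octahedral coordination sphere.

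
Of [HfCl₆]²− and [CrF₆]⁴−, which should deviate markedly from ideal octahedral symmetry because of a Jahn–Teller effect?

[HfCl₆]²−: Each chloride is −1; balancing the −2 overall charge requires Hf(IV). Hafnium is a group-4 element; Hf(IV) is therefore d⁰. The d⁰ configuration leaves the e_g set evenly filled (or empty) — no strong Jahn–Teller driving force.
[CrF₆]⁴−: Ligand charges: each fluoride is −1. With an overall charge of −4 the chromium centre must be in the +2 oxidation state. Group 6 minus oxidation state 2 gives a d⁴ configuration. Fluoride is a weak-field ligand for a first-row metal, so the complex is high-spin. The t₂g³e_g¹ (high-spin) configuration has an unevenly filled e_g set; the Jahn–Teller theorem predicts a tetragonal distortion (typically axial elongation) to lift the degeneracy.

[CrF₆]⁴−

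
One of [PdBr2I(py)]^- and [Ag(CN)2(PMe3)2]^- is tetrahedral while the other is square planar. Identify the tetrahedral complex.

For [PdBr2I(py)]^-: Summing ligand charges against the −1 overall charge gives an oxidation state of +2 for palladium. Group 10 minus oxidation state 2 gives a d⁸ configuration. A 4d d⁸ ion has a large crystal-field splitting; square planar leaves the high-energy d_{x²−y²} orbital empty and maximises CFSE. → square planar.
For [Ag(CN)2(PMe3)2]^-: Each cyanide is −1; trimethylphosphine is neutral; balancing the −1 overall charge requires Ag(I). Group 11 minus oxidation state 1 gives a d¹⁰ configuration. A d¹⁰ ion has no crystal-field stabilisation preference between square planar and tetrahedral, so four ligands adopt the sterically favoured tetrahedral geometry. → tetrahedral.

[Ag(CN)2(PMe3)2]^-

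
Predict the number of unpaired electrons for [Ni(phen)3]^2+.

2

Ligand charges: 1,10-phenanthroline is neutral. With an overall charge of +2 the nickel centre must be in the +2 oxidation state.
Nickel is a group-10 element; Ni(II) is therefore d⁸.
Counting donor atoms: 3×1,10-phenanthroline (bidentate) → 6 donors. Coordination number = 6.
In an octahedral field the d⁸ configuration is t₂g⁶e_g² (only one arrangement possible), giving 2 unpaired electrons.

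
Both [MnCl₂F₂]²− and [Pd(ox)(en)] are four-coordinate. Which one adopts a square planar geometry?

For [MnCl₂F₂]²−: Each chloride is −1; each fluoride is −1; balancing the −2 overall charge requires Mn(II). Manganese is a group-7 element; Mn(II) is therefore d⁵. A high-spin d⁵ ion has zero CFSE in either geometry, so four ligands adopt the sterically favoured tetrahedral geometry. → tetrahedral.
For [Pd(ox)(en)]: Summing ligand charges against the 0 overall charge gives an oxidation state of +2 for palladium. Group 10 minus oxidation state 2 gives a d⁸ configuration. A 4d d⁸ ion has a large crystal-field splitting; square planar leaves the high-energy d_{x²−y²} orbital empty and maximises CFSE. → square planar.

[Pd(ox)(en)]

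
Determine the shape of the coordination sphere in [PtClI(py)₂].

Ligand charges: each chloride is −1; each iodide is −1; pyridine is neutral. With an overall charge of 0 the platinum centre must be in the +2 oxidation state.
Pt sits in group 10, so the d-electron count is 10 − 2 = 8.
With 4 monodentate ligands the coordination number is 4.
A 5d d⁸ ion has a large crystal-field splitting; square planar leaves the high-energy d_{x²−y²} orbital empty and maximises CFSE.

square planar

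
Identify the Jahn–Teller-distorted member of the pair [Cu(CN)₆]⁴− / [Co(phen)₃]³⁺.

[Cu(CN)₆]⁴−

[Cu(CN)₆]⁴−: Ligand charges: each cyanide is −1. With an overall charge of −4 the copper centre must be in the +2 oxidation state. Cu sits in group 11, so the d-electron count is 11 − 2 = 9. The t₂g⁶e_g³ configuration has an unevenly filled e_g set; the Jahn–Teller theorem predicts a tetragonal distortion (typically axial elongation) to lift the degeneracy.
[Co(phen)₃]³⁺: Summing ligand charges against the +3 overall charge gives an oxidation state of +3 for cobalt. Group 9 minus oxidation state 3 gives a d⁶ configuration. Co(III) has an exceptionally large octahedral splitting and is low-spin with essentially every ligand except fluoride. The d⁶ configuration leaves the e_g set evenly filled (or empty) — no strong Jahn–Teller driving force.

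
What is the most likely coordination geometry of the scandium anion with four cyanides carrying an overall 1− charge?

tetrahedral

Each cyanide is −1; balancing the −1 overall charge requires Sc(III).
Sc sits in group 3, so the d-electron count is 3 − 3 = 0.
With 4 monodentate ligands the coordination number is 4.
A d⁰ ion has no crystal-field stabilisation preference between square planar and tetrahedral, so four ligands adopt the sterically favoured tetrahedral geometry.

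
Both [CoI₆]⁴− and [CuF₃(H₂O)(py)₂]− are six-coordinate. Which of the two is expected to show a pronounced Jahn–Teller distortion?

[CuF₃(H₂O)(py)₂]−

[CoI₆]⁴−: Each iodide is −1; balancing the −4 overall charge requires Co(II). Cobalt is a group-9 element; Co(II) is therefore d⁷. Iodide is a weak-field ligand for a first-row metal, so the complex is high-spin. The d⁷ configuration leaves the e_g set evenly filled (or empty) — no strong Jahn–Teller driving force.
[CuF₃(H₂O)(py)₂]−: Ligand charges: each fluoride is −1; water is neutral; pyridine is neutral. With an overall charge of −1 the copper centre must be in the +2 oxidation state. Copper is a group-11 element; Cu(II) is therefore d⁹. The t₂g⁶e_g³ configuration has an unevenly filled e_g set; the Jahn–Teller theorem predicts a tetragonal distortion (typically axial elongation) to lift the degeneracy.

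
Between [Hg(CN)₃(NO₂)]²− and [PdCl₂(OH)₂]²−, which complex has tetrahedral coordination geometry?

[Hg(CN)₃(NO₂)]²−

For [Hg(CN)₃(NO₂)]²−: Each cyanide is −1; each nitro (N-bound nitrite) is −1; balancing the −2 overall charge requires Hg(II). Mercury is a group-12 element; Hg(II) is therefore d¹⁰. A d¹⁰ ion has no crystal-field stabilisation preference between square planar and tetrahedral, so four ligands adopt the sterically favoured tetrahedral geometry. → tetrahedral.
For [PdCl₂(OH)₂]²−: Ligand charges: each chloride is −1; each hydroxide is −1. With an overall charge of −2 the palladium centre must be in the +2 oxidation state. Group 10 minus oxidation state 2 gives a d⁸ configuration. A 4d d⁸ ion has a large crystal-field splitting; square planar leaves the high-energy d_{x²−y²} orbital empty and maximises CFSE. → square planar.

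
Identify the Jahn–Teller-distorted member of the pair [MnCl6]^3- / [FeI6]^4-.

[MnCl6]^3-: Summing ligand charges against the −3 overall charge gives an oxidation state of +3 for manganese. Group 7 minus oxidation state 3 gives a d⁴ configuration. Chloride is a weak-field ligand for a first-row metal, so the complex is high-spin. The t₂g³e_g¹ (high-spin) configuration has an unevenly filled e_g set; the Jahn–Teller theorem predicts a tetragonal distortion (typically axial elongation) to lift the degeneracy.
[FeI6]^4-: Summing ligand charges against the −4 overall charge gives an oxidation state of +2 for iron. Iron is a group-8 element; Fe(II) is therefore d⁶. Iodide is a weak-field ligand for a first-row metal, so the complex is high-spin. The d⁶ configuration leaves the e_g set evenly filled (or empty) — no strong Jahn–Teller driving force.

[MnCl6]^3-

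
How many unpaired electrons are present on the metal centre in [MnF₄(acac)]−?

Ligand charges: each fluoride is −1; each acetylacetonate is −1. With an overall charge of −1 the manganese centre must be in the +4 oxidation state.
Manganese is a group-7 element; Mn(IV) is therefore d³.
Counting donor atoms: 4×fluoride (monodentate) → 4 donors; 1×acetylacetonate (bidentate) → 2 donors. Coordination number = 6.
In an octahedral field the d³ configuration is t₂g³e_g⁰ (only one arrangement possible), giving 3 unpaired electrons.

3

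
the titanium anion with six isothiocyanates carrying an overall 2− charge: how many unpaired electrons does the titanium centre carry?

Each isothiocyanate is −1; balancing the −2 overall charge requires Ti(IV).
Titanium is a group-4 element; Ti(IV) is therefore d⁰.
In an octahedral field the d⁰ configuration is t₂g⁰e_g⁰, giving 0 unpaired electrons.

0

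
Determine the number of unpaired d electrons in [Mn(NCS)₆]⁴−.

Summing ligand charges against the −4 overall charge gives an oxidation state of +2 for manganese.
Mn sits in group 7, so the d-electron count is 7 − 2 = 5.
The spin state decides the count: Isothiocyanate is a weak-field ligand for a first-row metal, so the complex is high-spin.
An octahedral high-spin d⁵ ion is t₂g³e_g², giving 5 unpaired electrons.

5 unpaired electrons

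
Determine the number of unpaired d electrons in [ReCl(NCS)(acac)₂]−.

2 unpaired electrons

Ligand charges: each chloride is −1; each isothiocyanate is −1; each acetylacetonate is −1. With an overall charge of −1 the rhenium centre must be in the +3 oxidation state.
Group 7 minus oxidation state 3 gives a d⁴ configuration.
Counting donor atoms: 1×chloride (monodentate) → 1 donor; 1×isothiocyanate (monodentate) → 1 donor; 2×acetylacetonate (bidentate) → 4 donors. Coordination number = 6.
The spin state decides the count: a 5d ion has a large Δₒ and is invariably low-spin.
An octahedral low-spin d⁴ ion is t₂g⁴e_g⁰, giving 2 unpaired electrons.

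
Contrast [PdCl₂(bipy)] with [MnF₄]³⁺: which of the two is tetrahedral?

[MnF₄]³⁺

For [PdCl₂(bipy)]: Ligand charges: each chloride is −1; 2,2′-bipyridine is neutral. With an overall charge of 0 the palladium centre must be in the +2 oxidation state. Group 10 minus oxidation state 2 gives a d⁸ configuration. A 4d d⁸ ion has a large crystal-field splitting; square planar leaves the high-energy d_{x²−y²} orbital empty and maximises CFSE. → square planar.
For [MnF₄]³⁺: Ligand charges: each fluoride is −1. With an overall charge of +3 the manganese centre must be in the +7 oxidation state. Manganese is a group-7 element; Mn(VII) is therefore d⁰. A d⁰ ion has no crystal-field stabilisation preference between square planar and tetrahedral, so four ligands adopt the sterically favoured tetrahedral geometry. → tetrahedral.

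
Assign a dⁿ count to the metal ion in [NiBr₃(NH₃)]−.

Each bromide is −1; ammonia is neutral; balancing the −1 overall charge requires Ni(II).
Ni sits in group 10, so the d-electron count is 10 − 2 = 8.

d⁸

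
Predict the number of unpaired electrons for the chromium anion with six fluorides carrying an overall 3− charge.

Ligand charges: each fluoride is −1. With an overall charge of −3 the chromium centre must be in the +3 oxidation state.
Cr sits in group 6, so the d-electron count is 6 − 3 = 3.
In an octahedral field the d³ configuration is t₂g³e_g⁰ (only one arrangement possible), giving 3 unpaired electrons.

3 unpaired electrons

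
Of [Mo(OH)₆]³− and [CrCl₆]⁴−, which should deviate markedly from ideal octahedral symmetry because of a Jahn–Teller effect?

[CrCl₆]⁴−

[Mo(OH)₆]³−: Each hydroxide is −1; balancing the −3 overall charge requires Mo(III). Mo sits in group 6, so the d-electron count is 6 − 3 = 3. The d³ configuration leaves the e_g set evenly filled (or empty) — no strong Jahn–Teller driving force.
[CrCl₆]⁴−: Ligand charges: each chloride is −1. With an overall charge of −4 the chromium centre must be in the +2 oxidation state. Cr sits in group 6, so the d-electron count is 6 − 2 = 4. Chloride is a weak-field ligand for a first-row metal, so the complex is high-spin. The t₂g³e_g¹ (high-spin) configuration has an unevenly filled e_g set; the Jahn–Teller theorem predicts a tetragonal distortion (typically axial elongation) to lift the degeneracy.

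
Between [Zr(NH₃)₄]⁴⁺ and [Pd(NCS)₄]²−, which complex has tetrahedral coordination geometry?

[Zr(NH₃)₄]⁴⁺

For [Zr(NH₃)₄]⁴⁺: Ligand charges: ammonia is neutral. With an overall charge of +4 the zirconium centre must be in the +4 oxidation state. Group 4 minus oxidation state 4 gives a d⁰ configuration. A d⁰ ion has no crystal-field stabilisation preference between square planar and tetrahedral, so four ligands adopt the sterically favoured tetrahedral geometry. → tetrahedral.
For [Pd(NCS)₄]²−: Ligand charges: each isothiocyanate is −1. With an overall charge of −2 the palladium centre must be in the +2 oxidation state. Palladium is a group-10 element; Pd(II) is therefore d⁸. A 4d d⁸ ion has a large crystal-field splitting; square planar leaves the high-energy d_{x²−y²} orbital empty and maximises CFSE. → square planar.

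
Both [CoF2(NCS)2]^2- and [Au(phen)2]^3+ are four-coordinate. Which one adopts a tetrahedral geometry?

[CoF2(NCS)2]^2-

For [CoF2(NCS)2]^2-: Summing ligand charges against the −2 overall charge gives an oxidation state of +2 for cobalt. Group 9 minus oxidation state 2 gives a d⁷ configuration. For a high-spin 3d d⁷ ion with weak-field ligands the small Δₜ gives little square-planar CFSE advantage, so four ligands adopt the sterically favoured tetrahedral geometry. → tetrahedral.
For [Au(phen)2]^3+: Ligand charges: 1,10-phenanthroline is neutral. With an overall charge of +3 the gold centre must be in the +3 oxidation state. Group 11 minus oxidation state 3 gives a d⁸ configuration. A 5d d⁸ ion has a large crystal-field splitting; square planar leaves the high-energy d_{x²−y²} orbital empty and maximises CFSE. → square planar.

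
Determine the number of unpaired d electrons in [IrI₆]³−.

Each iodide is −1; balancing the −3 overall charge requires Ir(III).
Ir sits in group 9, so the d-electron count is 9 − 3 = 6.
The spin state decides the count: a 5d ion has a large Δₒ and is invariably low-spin.
An octahedral low-spin d⁶ ion is t₂g⁶e_g⁰, giving 0 unpaired electrons.

0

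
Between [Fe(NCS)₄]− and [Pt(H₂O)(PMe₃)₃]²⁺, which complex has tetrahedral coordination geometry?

For [Fe(NCS)₄]−: Summing ligand charges against the −1 overall charge gives an oxidation state of +3 for iron. Fe sits in group 8, so the d-electron count is 8 − 3 = 5. A high-spin d⁵ ion has zero CFSE in either geometry, so four ligands adopt the sterically favoured tetrahedral geometry. → tetrahedral.
For [Pt(H₂O)(PMe₃)₃]²⁺: Water is neutral; trimethylphosphine is neutral; balancing the +2 overall charge requires Pt(II). Pt sits in group 10, so the d-electron count is 10 − 2 = 8. A 5d d⁸ ion has a large crystal-field splitting; square planar leaves the high-energy d_{x²−y²} orbital empty and maximises CFSE. → square planar.

[Fe(NCS)₄]−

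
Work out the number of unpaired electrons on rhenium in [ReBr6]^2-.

Ligand charges: each bromide is −1. With an overall charge of −2 the rhenium centre must be in the +4 oxidation state.
Re sits in group 7, so the d-electron count is 7 − 4 = 3.
In an octahedral field the d³ configuration is t₂g³e_g⁰ (only one arrangement possible), giving 3 unpaired electrons.

3 unpaired electrons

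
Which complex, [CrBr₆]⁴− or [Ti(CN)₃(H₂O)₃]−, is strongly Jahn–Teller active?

[CrBr₆]⁴−

[CrBr₆]⁴−: Ligand charges: each bromide is −1. With an overall charge of −4 the chromium centre must be in the +2 oxidation state. Group 6 minus oxidation state 2 gives a d⁴ configuration. Bromide is a weak-field ligand for a first-row metal, so the complex is high-spin. The t₂g³e_g¹ (high-spin) configuration has an unevenly filled e_g set; the Jahn–Teller theorem predicts a tetragonal distortion (typically axial elongation) to lift the degeneracy.
[Ti(CN)₃(H₂O)₃]−: Each cyanide is −1; water is neutral; balancing the −1 overall charge requires Ti(II). Ti sits in group 4, so the d-electron count is 4 − 2 = 2. The d² configuration leaves the e_g set evenly filled (or empty) — no strong Jahn–Teller driving force.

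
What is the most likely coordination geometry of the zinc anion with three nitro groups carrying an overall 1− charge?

Summing ligand charges against the −1 overall charge gives an oxidation state of +2 for zinc.
Zinc is a group-12 element; Zn(II) is therefore d¹⁰.
With 3 monodentate ligands the coordination number is 3.
Three ligands around a d¹⁰ centre minimise repulsion in a trigonal-planar arrangement.

trigonal planar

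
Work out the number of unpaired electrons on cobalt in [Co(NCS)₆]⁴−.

3

Summing ligand charges against the −4 overall charge gives an oxidation state of +2 for cobalt.
Group 9 minus oxidation state 2 gives a d⁷ configuration.
The spin state decides the count: Isothiocyanate is a weak-field ligand for a first-row metal, so the complex is high-spin.
An octahedral high-spin d⁷ ion is t₂g⁵e_g², giving 3 unpaired electrons.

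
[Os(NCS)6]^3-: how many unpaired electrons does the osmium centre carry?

1

Each isothiocyanate is −1; balancing the −3 overall charge requires Os(III).
Osmium is a group-8 element; Os(III) is therefore d⁵.
The spin state decides the count: a 5d ion has a large Δₒ and is invariably low-spin.
An octahedral low-spin d⁵ ion is t₂g⁵e_g⁰, giving 1 unpaired electron.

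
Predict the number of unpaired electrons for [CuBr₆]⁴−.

Summing ligand charges against the −4 overall charge gives an oxidation state of +2 for copper.
Copper is a group-11 element; Cu(II) is therefore d⁹.
In an octahedral field the d⁹ configuration is t₂g⁶e_g³ (only one arrangement possible), giving 1 unpaired electron.

1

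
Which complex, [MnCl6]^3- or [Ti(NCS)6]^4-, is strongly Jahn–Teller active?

[MnCl6]^3-: Summing ligand charges against the −3 overall charge gives an oxidation state of +3 for manganese. Manganese is a group-7 element; Mn(III) is therefore d⁴. Chloride is a weak-field ligand for a first-row metal, so the complex is high-spin. The t₂g³e_g¹ (high-spin) configuration has an unevenly filled e_g set; the Jahn–Teller theorem predicts a tetragonal distortion (typically axial elongation) to lift the degeneracy.
[Ti(NCS)6]^4-: Each isothiocyanate is −1; balancing the −4 overall charge requires Ti(II). Group 4 minus oxidation state 2 gives a d² configuration. The d² configuration leaves the e_g set evenly filled (or empty) — no strong Jahn–Teller driving force.

[MnCl6]^3-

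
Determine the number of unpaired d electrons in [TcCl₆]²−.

Ligand charges: each chloride is −1. With an overall charge of −2 the technetium centre must be in the +4 oxidation state.
Tc sits in group 7, so the d-electron count is 7 − 4 = 3.
In an octahedral field the d³ configuration is t₂g³e_g⁰ (only one arrangement possible), giving 3 unpaired electrons.

3 unpaired electrons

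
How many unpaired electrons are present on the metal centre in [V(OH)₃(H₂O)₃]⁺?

1 unpaired electron

Ligand charges: each hydroxide is −1; water is neutral. With an overall charge of +1 the vanadium centre must be in the +4 oxidation state.
V sits in group 5, so the d-electron count is 5 − 4 = 1.
In an octahedral field the d¹ configuration is t₂g¹e_g⁰ (only one arrangement possible), giving 1 unpaired electron.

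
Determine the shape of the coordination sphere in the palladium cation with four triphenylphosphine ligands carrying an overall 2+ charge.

square planar

Summing ligand charges against the +2 overall charge gives an oxidation state of +2 for palladium.
Group 10 minus oxidation state 2 gives a d⁸ configuration.
With 4 monodentate ligands the coordination number is 4.
A 4d d⁸ ion has a large crystal-field splitting; square planar leaves the high-energy d_{x²−y²} orbital empty and maximises CFSE.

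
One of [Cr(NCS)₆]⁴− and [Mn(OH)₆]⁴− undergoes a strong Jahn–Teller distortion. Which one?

[Cr(NCS)₆]⁴−

[Cr(NCS)₆]⁴−: Each isothiocyanate is −1; balancing the −4 overall charge requires Cr(II). Cr sits in group 6, so the d-electron count is 6 − 2 = 4. Isothiocyanate is a weak-field ligand for a first-row metal, so the complex is high-spin. The t₂g³e_g¹ (high-spin) configuration has an unevenly filled e_g set; the Jahn–Teller theorem predicts a tetragonal distortion (typically axial elongation) to lift the degeneracy.
[Mn(OH)₆]⁴−: Each hydroxide is −1; balancing the −4 overall charge requires Mn(II). Manganese is a group-7 element; Mn(II) is therefore d⁵. Hydroxide is a weak-field ligand for a first-row metal, so the complex is high-spin. The d⁵ configuration leaves the e_g set evenly filled (or empty) — no strong Jahn–Teller driving force.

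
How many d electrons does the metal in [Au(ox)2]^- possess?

Each oxalate is −2; balancing the −1 overall charge requires Au(III).
Au sits in group 11, so the d-electron count is 11 − 3 = 8.

d⁸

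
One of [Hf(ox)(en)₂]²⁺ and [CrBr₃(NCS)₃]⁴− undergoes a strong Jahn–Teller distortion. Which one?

[CrBr₃(NCS)₃]⁴−

[Hf(ox)(en)₂]²⁺: Summing ligand charges against the +2 overall charge gives an oxidation state of +4 for hafnium. Hf sits in group 4, so the d-electron count is 4 − 4 = 0. The d⁰ configuration leaves the e_g set evenly filled (or empty) — no strong Jahn–Teller driving force.
[CrBr₃(NCS)₃]⁴−: Summing ligand charges against the −4 overall charge gives an oxidation state of +2 for chromium. Chromium is a group-6 element; Cr(II) is therefore d⁴. Bromide and isothiocyanate are weak-field ligands for a first-row metal, so the complex is high-spin. The t₂g³e_g¹ (high-spin) configuration has an unevenly filled e_g set; the Jahn–Teller theorem predicts a tetragonal distortion (typically axial elongation) to lift the degeneracy.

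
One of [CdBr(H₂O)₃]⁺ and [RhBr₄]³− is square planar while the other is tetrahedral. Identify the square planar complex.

[RhBr₄]³−

For [CdBr(H₂O)₃]⁺: Each bromide is −1; water is neutral; balancing the +1 overall charge requires Cd(II). Cadmium is a group-12 element; Cd(II) is therefore d¹⁰. A d¹⁰ ion has no crystal-field stabilisation preference between square planar and tetrahedral, so four ligands adopt the sterically favoured tetrahedral geometry. → tetrahedral.
For [RhBr₄]³−: Ligand charges: each bromide is −1. With an overall charge of −3 the rhodium centre must be in the +1 oxidation state. Group 9 minus oxidation state 1 gives a d⁸ configuration. A 4d d⁸ ion has a large crystal-field splitting; square planar leaves the high-energy d_{x²−y²} orbital empty and maximises CFSE. → square planar.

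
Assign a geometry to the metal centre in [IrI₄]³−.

square planar

Each iodide is −1; balancing the −3 overall charge requires Ir(I).
Ir sits in group 9, so the d-electron count is 9 − 1 = 8.
Coordination number: 4.
A 5d d⁸ ion has a large crystal-field splitting; square planar leaves the high-energy d_{x²−y²} orbital empty and maximises CFSE.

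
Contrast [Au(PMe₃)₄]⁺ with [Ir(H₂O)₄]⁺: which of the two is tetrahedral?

For [Au(PMe₃)₄]⁺: Ligand charges: trimethylphosphine is neutral. With an overall charge of +1 the gold centre must be in the +1 oxidation state. Gold is a group-11 element; Au(I) is therefore d¹⁰. A d¹⁰ ion has no crystal-field stabilisation preference between square planar and tetrahedral, so four ligands adopt the sterically favoured tetrahedral geometry. → tetrahedral.
For [Ir(H₂O)₄]⁺: Summing ligand charges against the +1 overall charge gives an oxidation state of +1 for iridium. Ir sits in group 9, so the d-electron count is 9 − 1 = 8. A 5d d⁸ ion has a large crystal-field splitting; square planar leaves the high-energy d_{x²−y²} orbital empty and maximises CFSE. → square planar.

[Au(PMe₃)₄]⁺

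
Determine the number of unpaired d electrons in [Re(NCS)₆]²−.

3

Each isothiocyanate is −1; balancing the −2 overall charge requires Re(IV).
Rhenium is a group-7 element; Re(IV) is therefore d³.
In an octahedral field the d³ configuration is t₂g³e_g⁰ (only one arrangement possible), giving 3 unpaired electrons.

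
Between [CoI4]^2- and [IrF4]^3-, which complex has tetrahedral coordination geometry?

For [CoI4]^2-: Summing ligand charges against the −2 overall charge gives an oxidation state of +2 for cobalt. Co sits in group 9, so the d-electron count is 9 − 2 = 7. For a high-spin 3d d⁷ ion with weak-field ligands the small Δₜ gives little square-planar CFSE advantage, so four ligands adopt the sterically favoured tetrahedral geometry. → tetrahedral.
For [IrF4]^3-: Each fluoride is −1; balancing the −3 overall charge requires Ir(I). Ir sits in group 9, so the d-electron count is 9 − 1 = 8. A 5d d⁸ ion has a large crystal-field splitting; square planar leaves the high-energy d_{x²−y²} orbital empty and maximises CFSE. → square planar.

[CoI4]^2-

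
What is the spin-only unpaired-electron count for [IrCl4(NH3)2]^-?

Summing ligand charges against the −1 overall charge gives an oxidation state of +3 for iridium.
Group 9 minus oxidation state 3 gives a d⁶ configuration.
The spin state decides the count: a 5d ion has a large Δₒ and is invariably low-spin.
An octahedral low-spin d⁶ ion is t₂g⁶e_g⁰, giving 0 unpaired electrons.

0 unpaired electrons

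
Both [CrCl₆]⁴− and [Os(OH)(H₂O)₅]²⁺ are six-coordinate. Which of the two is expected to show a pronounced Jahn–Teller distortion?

[CrCl₆]⁴−: Each chloride is −1; balancing the −4 overall charge requires Cr(II). Group 6 minus oxidation state 2 gives a d⁴ configuration. Chloride is a weak-field ligand for a first-row metal, so the complex is high-spin. The t₂g³e_g¹ (high-spin) configuration has an unevenly filled e_g set; the Jahn–Teller theorem predicts a tetragonal distortion (typically axial elongation) to lift the degeneracy.
[Os(OH)(H₂O)₅]²⁺: Each hydroxide is −1; water is neutral; balancing the +2 overall charge requires Os(III). Os sits in group 8, so the d-electron count is 8 − 3 = 5. A 5d ion has a large Δₒ and is invariably low-spin. The d⁵ configuration leaves the e_g set evenly filled (or empty) — no strong Jahn–Teller driving force.

[CrCl₆]⁴−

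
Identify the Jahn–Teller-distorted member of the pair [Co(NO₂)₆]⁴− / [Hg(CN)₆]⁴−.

[Co(NO₂)₆]⁴−

[Co(NO₂)₆]⁴−: Ligand charges: each nitro (N-bound nitrite) is −1. With an overall charge of −4 the cobalt centre must be in the +2 oxidation state. Group 9 minus oxidation state 2 gives a d⁷ configuration. Nitro (N-bound nitrite) is a strong-field ligand (high in the spectrochemical series) for a first-row metal, so the complex is low-spin. The t₂g⁶e_g¹ (low-spin) configuration has an unevenly filled e_g set; the Jahn–Teller theorem predicts a tetragonal distortion (typically axial elongation) to lift the degeneracy.
[Hg(CN)₆]⁴−: Summing ligand charges against the −4 overall charge gives an oxidation state of +2 for mercury. Mercury is a group-12 element; Hg(II) is therefore d¹⁰. The d¹⁰ configuration leaves the e_g set evenly filled (or empty) — no strong Jahn–Teller driving force.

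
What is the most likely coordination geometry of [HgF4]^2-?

tetrahedral

Ligand charges: each fluoride is −1. With an overall charge of −2 the mercury centre must be in the +2 oxidation state.
Hg sits in group 12, so the d-electron count is 12 − 2 = 10.
With 4 monodentate ligands the coordination number is 4.
A d¹⁰ ion has no crystal-field stabilisation preference between square planar and tetrahedral, so four ligands adopt the sterically favoured tetrahedral geometry.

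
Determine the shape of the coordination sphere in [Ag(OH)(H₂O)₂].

trigonal planar

Each hydroxide is −1; water is neutral; balancing the 0 overall charge requires Ag(I).
Ag sits in group 11, so the d-electron count is 11 − 1 = 10.
With 3 monodentate ligands the coordination number is 3.
Three ligands around a d¹⁰ centre minimise repulsion in a trigonal-planar arrangement.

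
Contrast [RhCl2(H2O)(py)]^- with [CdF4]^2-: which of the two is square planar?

[RhCl2(H2O)(py)]^-

For [RhCl2(H2O)(py)]^-: Each chloride is −1; water is neutral; pyridine is neutral; balancing the −1 overall charge requires Rh(I). Rh sits in group 9, so the d-electron count is 9 − 1 = 8. A 4d d⁸ ion has a large crystal-field splitting; square planar leaves the high-energy d_{x²−y²} orbital empty and maximises CFSE. → square planar.
For [CdF4]^2-: Ligand charges: each fluoride is −1. With an overall charge of −2 the cadmium centre must be in the +2 oxidation state. Group 12 minus oxidation state 2 gives a d¹⁰ configuration. A d¹⁰ ion has no crystal-field stabilisation preference between square planar and tetrahedral, so four ligands adopt the sterically favoured tetrahedral geometry. → tetrahedral.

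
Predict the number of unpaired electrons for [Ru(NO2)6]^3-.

1 unpaired electron

Ligand charges: each nitro (N-bound nitrite) is −1. With an overall charge of −3 the ruthenium centre must be in the +3 oxidation state.
Ruthenium is a group-8 element; Ru(III) is therefore d⁵.
The spin state decides the count: a 4d ion has a large Δₒ and is invariably low-spin.
An octahedral low-spin d⁵ ion is t₂g⁵e_g⁰, giving 1 unpaired electron.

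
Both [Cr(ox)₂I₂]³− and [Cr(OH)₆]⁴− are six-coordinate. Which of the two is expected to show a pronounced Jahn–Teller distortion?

[Cr(ox)₂I₂]³−: Summing ligand charges against the −3 overall charge gives an oxidation state of +3 for chromium. Chromium is a group-6 element; Cr(III) is therefore d³. The d³ configuration leaves the e_g set evenly filled (or empty) — no strong Jahn–Teller driving force.
[Cr(OH)₆]⁴−: Ligand charges: each hydroxide is −1. With an overall charge of −4 the chromium centre must be in the +2 oxidation state. Group 6 minus oxidation state 2 gives a d⁴ configuration. Hydroxide is a weak-field ligand for a first-row metal, so the complex is high-spin. The t₂g³e_g¹ (high-spin) configuration has an unevenly filled e_g set; the Jahn–Teller theorem predicts a tetragonal distortion (typically axial elongation) to lift the degeneracy.

[Cr(OH)₆]⁴−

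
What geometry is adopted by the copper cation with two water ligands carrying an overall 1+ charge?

Water is neutral; balancing the +1 overall charge requires Cu(I).
Cu sits in group 11, so the d-electron count is 11 − 1 = 10.
With 2 monodentate ligands the coordination number is 2.
A d¹⁰ ion with only two ligands adopts a linear arrangement (sp hybridisation; no CFSE preference).

linear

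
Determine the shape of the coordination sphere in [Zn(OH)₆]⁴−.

Each hydroxide is −1; balancing the −4 overall charge requires Zn(II).
Zn sits in group 12, so the d-electron count is 12 − 2 = 10.
With 6 monodentate ligands the coordination number is 6.
Six donors around a single metal centre give an octahedral coordination sphere.

octahedral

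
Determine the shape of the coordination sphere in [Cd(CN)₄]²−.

tetrahedral

Ligand charges: each cyanide is −1. With an overall charge of −2 the cadmium centre must be in the +2 oxidation state.
Group 12 minus oxidation state 2 gives a d¹⁰ configuration.
Coordination number: 4.
A d¹⁰ ion has no crystal-field stabilisation preference between square planar and tetrahedral, so four ligands adopt the sterically favoured tetrahedral geometry.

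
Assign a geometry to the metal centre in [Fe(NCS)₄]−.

tetrahedral

Summing ligand charges against the −1 overall charge gives an oxidation state of +3 for iron.
Group 8 minus oxidation state 3 gives a d⁵ configuration.
Coordination number: 4.
Isothiocyanate is a weak-field ligand.
A high-spin d⁵ ion has zero CFSE in either geometry, so four ligands adopt the sterically favoured tetrahedral geometry.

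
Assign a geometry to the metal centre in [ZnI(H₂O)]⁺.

Ligand charges: each iodide is −1; water is neutral. With an overall charge of +1 the zinc centre must be in the +2 oxidation state.
Group 12 minus oxidation state 2 gives a d¹⁰ configuration.
Coordination number: 2.
A d¹⁰ ion with only two ligands adopts a linear arrangement (sp hybridisation; no CFSE preference).

linear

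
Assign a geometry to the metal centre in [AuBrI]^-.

linear

Each bromide is −1; each iodide is −1; balancing the −1 overall charge requires Au(I).
Gold is a group-11 element; Au(I) is therefore d¹⁰.
Coordination number: 2.
A d¹⁰ ion with only two ligands adopts a linear arrangement (sp hybridisation; no CFSE preference).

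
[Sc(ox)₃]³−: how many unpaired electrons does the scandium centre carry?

Summing ligand charges against the −3 overall charge gives an oxidation state of +3 for scandium.
Scandium is a group-3 element; Sc(III) is therefore d⁰.
Counting donor atoms: 3×oxalate (bidentate) → 6 donors. Coordination number = 6.
In an octahedral field the d⁰ configuration is t₂g⁰e_g⁰, giving 0 unpaired electrons.

0 unpaired electrons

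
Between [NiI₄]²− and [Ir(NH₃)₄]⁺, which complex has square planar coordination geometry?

[Ir(NH₃)₄]⁺

For [NiI₄]²−: Each iodide is −1; balancing the −2 overall charge requires Ni(II). Ni sits in group 10, so the d-electron count is 10 − 2 = 8. Iodide is a weak-field ligand. With weak-field ligands the CFSE gain from square planar is small, so a 3d d⁸ ion takes the sterically preferred tetrahedral geometry. → tetrahedral.
For [Ir(NH₃)₄]⁺: Ligand charges: ammonia is neutral. With an overall charge of +1 the iridium centre must be in the +1 oxidation state. Group 9 minus oxidation state 1 gives a d⁸ configuration. A 5d d⁸ ion has a large crystal-field splitting; square planar leaves the high-energy d_{x²−y²} orbital empty and maximises CFSE. → square planar.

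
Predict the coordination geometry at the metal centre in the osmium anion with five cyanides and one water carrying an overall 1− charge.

octahedral

Ligand charges: each cyanide is −1; water is neutral. With an overall charge of −1 the osmium centre must be in the +4 oxidation state.
Os sits in group 8, so the d-electron count is 8 − 4 = 4.
Coordination number: 6.
Six donors around a single metal centre give an octahedral coordination sphere.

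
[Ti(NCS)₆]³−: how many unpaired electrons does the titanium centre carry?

1

Summing ligand charges against the −3 overall charge gives an oxidation state of +3 for titanium.
Titanium is a group-4 element; Ti(III) is therefore d¹.
In an octahedral field the d¹ configuration is t₂g¹e_g⁰ (only one arrangement possible), giving 1 unpaired electron.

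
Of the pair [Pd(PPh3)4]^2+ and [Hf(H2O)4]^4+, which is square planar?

[Pd(PPh3)4]^2+

For [Pd(PPh3)4]^2+: Triphenylphosphine is neutral; balancing the +2 overall charge requires Pd(II). Pd sits in group 10, so the d-electron count is 10 − 2 = 8. A 4d d⁸ ion has a large crystal-field splitting; square planar leaves the high-energy d_{x²−y²} orbital empty and maximises CFSE. → square planar.
For [Hf(H2O)4]^4+: Summing ligand charges against the +4 overall charge gives an oxidation state of +4 for hafnium. Hf sits in group 4, so the d-electron count is 4 − 4 = 0. A d⁰ ion has no crystal-field stabilisation preference between square planar and tetrahedral, so four ligands adopt the sterically favoured tetrahedral geometry. → tetrahedral.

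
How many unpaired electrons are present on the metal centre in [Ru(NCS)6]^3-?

1 unpaired electron

Each isothiocyanate is −1; balancing the −3 overall charge requires Ru(III).
Ruthenium is a group-8 element; Ru(III) is therefore d⁵.
The spin state decides the count: a 4d ion has a large Δₒ and is invariably low-spin.
An octahedral low-spin d⁵ ion is t₂g⁵e_g⁰, giving 1 unpaired electron.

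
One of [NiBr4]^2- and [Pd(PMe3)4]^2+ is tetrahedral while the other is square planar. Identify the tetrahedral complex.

[NiBr4]^2-

For [NiBr4]^2-: Ligand charges: each bromide is −1. With an overall charge of −2 the nickel centre must be in the +2 oxidation state. Group 10 minus oxidation state 2 gives a d⁸ configuration. Bromide is a weak-field ligand. With weak-field ligands the CFSE gain from square planar is small, so a 3d d⁸ ion takes the sterically preferred tetrahedral geometry. → tetrahedral.
For [Pd(PMe3)4]^2+: Ligand charges: trimethylphosphine is neutral. With an overall charge of +2 the palladium centre must be in the +2 oxidation state. Pd sits in group 10, so the d-electron count is 10 − 2 = 8. A 4d d⁸ ion has a large crystal-field splitting; square planar leaves the high-energy d_{x²−y²} orbital empty and maximises CFSE. → square planar.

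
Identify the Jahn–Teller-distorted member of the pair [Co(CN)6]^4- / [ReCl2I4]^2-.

[Co(CN)6]^4-

[Co(CN)6]^4-: Ligand charges: each cyanide is −1. With an overall charge of −4 the cobalt centre must be in the +2 oxidation state. Group 9 minus oxidation state 2 gives a d⁷ configuration. Cyanide is a strong-field ligand (high in the spectrochemical series) for a first-row metal, so the complex is low-spin. The t₂g⁶e_g¹ (low-spin) configuration has an unevenly filled e_g set; the Jahn–Teller theorem predicts a tetragonal distortion (typically axial elongation) to lift the degeneracy.
[ReCl2I4]^2-: Summing ligand charges against the −2 overall charge gives an oxidation state of +4 for rhenium. Re sits in group 7, so the d-electron count is 7 − 4 = 3. The d³ configuration leaves the e_g set evenly filled (or empty) — no strong Jahn–Teller driving force.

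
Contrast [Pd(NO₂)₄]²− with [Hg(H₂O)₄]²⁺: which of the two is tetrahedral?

For [Pd(NO₂)₄]²−: Ligand charges: each nitro (N-bound nitrite) is −1. With an overall charge of −2 the palladium centre must be in the +2 oxidation state. Pd sits in group 10, so the d-electron count is 10 − 2 = 8. A 4d d⁸ ion has a large crystal-field splitting; square planar leaves the high-energy d_{x²−y²} orbital empty and maximises CFSE. → square planar.
For [Hg(H₂O)₄]²⁺: Water is neutral; balancing the +2 overall charge requires Hg(II). Mercury is a group-12 element; Hg(II) is therefore d¹⁰. A d¹⁰ ion has no crystal-field stabilisation preference between square planar and tetrahedral, so four ligands adopt the sterically favoured tetrahedral geometry. → tetrahedral.

[Hg(H₂O)₄]²⁺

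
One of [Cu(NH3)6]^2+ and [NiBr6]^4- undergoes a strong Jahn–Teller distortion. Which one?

[Cu(NH3)6]^2+

[Cu(NH3)6]^2+: Summing ligand charges against the +2 overall charge gives an oxidation state of +2 for copper. Cu sits in group 11, so the d-electron count is 11 − 2 = 9. The t₂g⁶e_g³ configuration has an unevenly filled e_g set; the Jahn–Teller theorem predicts a tetragonal distortion (typically axial elongation) to lift the degeneracy.
[NiBr6]^4-: Each bromide is −1; balancing the −4 overall charge requires Ni(II). Ni sits in group 10, so the d-electron count is 10 − 2 = 8. The d⁸ configuration leaves the e_g set evenly filled (or empty) — no strong Jahn–Teller driving force.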